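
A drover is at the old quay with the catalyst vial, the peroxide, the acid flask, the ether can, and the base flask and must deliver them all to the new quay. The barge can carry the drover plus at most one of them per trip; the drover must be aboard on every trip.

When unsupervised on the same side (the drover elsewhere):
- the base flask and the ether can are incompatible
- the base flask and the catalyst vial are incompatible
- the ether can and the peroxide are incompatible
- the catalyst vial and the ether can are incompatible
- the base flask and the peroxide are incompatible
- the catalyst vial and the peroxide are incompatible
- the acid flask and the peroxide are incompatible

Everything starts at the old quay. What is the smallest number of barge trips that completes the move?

Whatever the first load, the items left behind include a forbidden pair without the drover. No opening move is safe, so no plan exists.

impossible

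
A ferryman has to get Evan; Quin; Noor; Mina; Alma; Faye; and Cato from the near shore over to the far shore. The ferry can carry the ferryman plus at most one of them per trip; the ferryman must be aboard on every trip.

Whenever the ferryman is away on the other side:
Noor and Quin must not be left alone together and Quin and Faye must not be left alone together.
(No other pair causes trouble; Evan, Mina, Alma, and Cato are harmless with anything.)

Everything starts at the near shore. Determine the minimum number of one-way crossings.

15

Counting alone: the ferryman can take at most 1 across per trip to the far shore, so moving all 7 needs at least 7 loaded trips out, with a return between consecutive ones — at least 13 crossings.
The safety rule pushes this higher. Following every safe sequence of crossings, the most of the 7 that can be at the far shore as the ferry arrives there on crossing 13 is 6 — never all 7.
So no plan with fewer than 15 crossings exists, and this one achieves 15:
1. Ferryman goes to the far shore with Quin.  [the near shore: Alma, Cato, Evan, Faye, Mina, Noor | the far shore: Quin]
2. Ferryman goes back to the near shore alone.  [the near shore: Alma, Cato, Evan, Faye, Mina, Noor | the far shore: Quin]
3. Ferryman goes to the far shore with Evan.  [the near shore: Alma, Cato, Faye, Mina, Noor | the far shore: Evan, Quin]
4. Ferryman goes back to the near shore alone.  [the near shore: Alma, Cato, Faye, Mina, Noor | the far shore: Evan, Quin]
5. Ferryman goes to the far shore with Noor.  [the near shore: Alma, Cato, Faye, Mina | the far shore: Evan, Noor, Quin]
6. Ferryman goes back to the near shore with Quin.  [the near shore: Alma, Cato, Faye, Mina, Quin | the far shore: Evan, Noor]
7. Ferryman goes to the far shore with Faye.  [the near shore: Alma, Cato, Mina, Quin | the far shore: Evan, Faye, Noor]
8. Ferryman goes back to the near shore alone.  [the near shore: Alma, Cato, Mina, Quin | the far shore: Evan, Faye, Noor]
9. Ferryman goes to the far shore with Mina.  [the near shore: Alma, Cato, Quin | the far shore: Evan, Faye, Mina, Noor]
10. Ferryman goes back to the near shore alone.  [the near shore: Alma, Cato, Quin | the far shore: Evan, Faye, Mina, Noor]
11. Ferryman goes to the far shore with Alma.  [the near shore: Cato, Quin | the far shore: Alma, Evan, Faye, Mina, Noor]
12. Ferryman goes back to the near shore alone.  [the near shore: Cato, Quin | the far shore: Alma, Evan, Faye, Mina, Noor]
13. Ferryman goes to the far shore with Cato.  [the near shore: Quin | the far shore: Alma, Cato, Evan, Faye, Mina, Noor]
14. Ferryman goes back to the near shore alone.  [the near shore: Quin | the far shore: Alma, Cato, Evan, Faye, Mina, Noor]
15. Ferryman goes to the far shore with Quin.  [the near shore: — | the far shore: Alma, Cato, Evan, Faye, Mina, Noor, Quin]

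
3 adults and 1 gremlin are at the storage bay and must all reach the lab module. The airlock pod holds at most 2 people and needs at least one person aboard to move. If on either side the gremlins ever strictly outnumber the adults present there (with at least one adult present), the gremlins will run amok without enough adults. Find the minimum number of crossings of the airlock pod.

Counting alone: each trip to the lab module takes at most 2 across and each return brings at least 1 back, so after t trips out (and t−1 returns) at most 2t − (t−1) of the 4 are across; that first reaches 4 at t = 3, so at least 5 crossings are needed.
The plan below uses exactly 5 crossings, so it is optimal:
1. 1 adult and 1 gremlin → the lab module.  (the storage bay: 2A 0G; the lab module: 1A 1G)
2. 1 gremlin ← the storage bay.  (the storage bay: 2A 1G; the lab module: 1A 0G)
3. 1 adult and 1 gremlin → the lab module.  (the storage bay: 1A 0G; the lab module: 2A 1G)
4. 1 gremlin ← the storage bay.  (the storage bay: 1A 1G; the lab module: 2A 0G)
5. 1 adult and 1 gremlin → the lab module.  (the storage bay: 0A 0G; the lab module: 3A 1G)

5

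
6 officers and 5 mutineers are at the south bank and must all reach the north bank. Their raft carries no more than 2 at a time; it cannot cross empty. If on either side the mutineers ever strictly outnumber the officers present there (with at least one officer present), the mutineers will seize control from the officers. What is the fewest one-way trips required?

Counting alone: each trip to the north bank takes at most 2 across and each return brings at least 1 back, so after t trips out (and t−1 returns) at most 2t − (t−1) of the 11 are across; that first reaches 11 at t = 10, so at least 19 crossings are needed.
The plan below uses exactly 19 crossings, so it is optimal:
1. 2 mutineers → the north bank.  (the south bank: 6O 3M; the north bank: 0O 2M)
2. 1 mutineer ← the south bank.  (the south bank: 6O 4M; the north bank: 0O 1M)
3. 2 mutineers → the north bank.  (the south bank: 6O 2M; the north bank: 0O 3M)
4. 1 mutineer ← the south bank.  (the south bank: 6O 3M; the north bank: 0O 2M)
5. 2 officers → the north bank.  (the south bank: 4O 3M; the north bank: 2O 2M)
6. 1 mutineer ← the south bank.  (the south bank: 4O 4M; the north bank: 2O 1M)
7. 1 officer and 1 mutineer → the north bank.  (the south bank: 3O 3M; the north bank: 3O 2M)
8. 1 officer ← the south bank.  (the south bank: 4O 3M; the north bank: 2O 2M)
9. 1 officer and 1 mutineer → the north bank.  (the south bank: 3O 2M; the north bank: 3O 3M)
10. 1 mutineer ← the south bank.  (the south bank: 3O 3M; the north bank: 3O 2M)
11. 1 officer and 1 mutineer → the north bank.  (the south bank: 2O 2M; the north bank: 4O 3M)
12. 1 officer ← the south bank.  (the south bank: 3O 2M; the north bank: 3O 3M)
13. 1 officer and 1 mutineer → the north bank.  (the south bank: 2O 1M; the north bank: 4O 4M)
14. 1 mutineer ← the south bank.  (the south bank: 2O 2M; the north bank: 4O 3M)
15. 1 officer and 1 mutineer → the north bank.  (the south bank: 1O 1M; the north bank: 5O 4M)
16. 1 officer ← the south bank.  (the south bank: 2O 1M; the north bank: 4O 4M)
17. 1 officer and 1 mutineer → the north bank.  (the south bank: 1O 0M; the north bank: 5O 5M)
18. 1 mutineer ← the south bank.  (the south bank: 1O 1M; the north bank: 5O 4M)
19. 1 officer and 1 mutineer → the north bank.  (the south bank: 0O 0M; the north bank: 6O 5M)

19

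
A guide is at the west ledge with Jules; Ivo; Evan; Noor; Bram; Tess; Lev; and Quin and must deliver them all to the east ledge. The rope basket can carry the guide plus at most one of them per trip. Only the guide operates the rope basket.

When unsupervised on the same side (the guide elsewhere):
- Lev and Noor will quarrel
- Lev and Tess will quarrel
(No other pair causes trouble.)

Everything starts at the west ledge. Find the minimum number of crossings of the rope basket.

Counting alone: the guide can take at most 1 across per trip to the east ledge, so moving all 8 needs at least 8 loaded trips out, with a return between consecutive ones — at least 15 crossings.
The safety rule pushes this higher. Following every safe sequence of crossings, the most of the 8 that can be at the east ledge as the rope basket arrives there on crossing 15 is 7 — never all 8.
So no plan with fewer than 17 crossings exists, and this one achieves 17:
1. Guide goes to the east ledge with Lev.  [the west ledge: Bram, Evan, Ivo, Jules, Noor, Quin, Tess | the east ledge: Lev]
2. Guide goes back to the west ledge alone.  [the west ledge: Bram, Evan, Ivo, Jules, Noor, Quin, Tess | the east ledge: Lev]
3. Guide goes to the east ledge with Jules.  [the west ledge: Bram, Evan, Ivo, Noor, Quin, Tess | the east ledge: Jules, Lev]
4. Guide goes back to the west ledge alone.  [the west ledge: Bram, Evan, Ivo, Noor, Quin, Tess | the east ledge: Jules, Lev]
5. Guide goes to the east ledge with Ivo.  [the west ledge: Bram, Evan, Noor, Quin, Tess | the east ledge: Ivo, Jules, Lev]
6. Guide goes back to the west ledge alone.  [the west ledge: Bram, Evan, Noor, Quin, Tess | the east ledge: Ivo, Jules, Lev]
7. Guide goes to the east ledge with Evan.  [the west ledge: Bram, Noor, Quin, Tess | the east ledge: Evan, Ivo, Jules, Lev]
8. Guide goes back to the west ledge alone.  [the west ledge: Bram, Noor, Quin, Tess | the east ledge: Evan, Ivo, Jules, Lev]
9. Guide goes to the east ledge with Noor.  [the west ledge: Bram, Quin, Tess | the east ledge: Evan, Ivo, Jules, Lev, Noor]
10. Guide goes back to the west ledge with Lev.  [the west ledge: Bram, Lev, Quin, Tess | the east ledge: Evan, Ivo, Jules, Noor]
11. Guide goes to the east ledge with Tess.  [the west ledge: Bram, Lev, Quin | the east ledge: Evan, Ivo, Jules, Noor, Tess]
12. Guide goes back to the west ledge alone.  [the west ledge: Bram, Lev, Quin | the east ledge: Evan, Ivo, Jules, Noor, Tess]
13. Guide goes to the east ledge with Bram.  [the west ledge: Lev, Quin | the east ledge: Bram, Evan, Ivo, Jules, Noor, Tess]
14. Guide goes back to the west ledge alone.  [the west ledge: Lev, Quin | the east ledge: Bram, Evan, Ivo, Jules, Noor, Tess]
15. Guide goes to the east ledge with Quin.  [the west ledge: Lev | the east ledge: Bram, Evan, Ivo, Jules, Noor, Quin, Tess]
16. Guide goes back to the west ledge alone.  [the west ledge: Lev | the east ledge: Bram, Evan, Ivo, Jules, Noor, Quin, Tess]
17. Guide goes to the east ledge with Lev.  [the west ledge: — | the east ledge: Bram, Evan, Ivo, Jules, Lev, Noor, Quin, Tess]

17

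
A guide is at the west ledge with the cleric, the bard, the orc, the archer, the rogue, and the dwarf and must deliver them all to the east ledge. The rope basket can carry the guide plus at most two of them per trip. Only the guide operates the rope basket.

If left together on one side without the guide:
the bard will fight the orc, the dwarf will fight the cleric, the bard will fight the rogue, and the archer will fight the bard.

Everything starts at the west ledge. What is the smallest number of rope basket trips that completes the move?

7

Counting alone: the guide can take at most 2 across per trip to the east ledge, so moving all 6 needs at least 3 loaded trips out, with a return between consecutive ones — at least 5 crossings.
The safety rule pushes this higher. Following every safe sequence of crossings, the most of the 6 that can be at the east ledge as the rope basket arrives there on crossing 5 is 5 — never all 6.
So no plan with fewer than 7 crossings exists, and this one achieves 7:
1. Guide goes to the east ledge with the bard and the cleric.
2. Guide goes back to the west ledge alone.
3. Guide goes to the east ledge with the orc.
4. Guide goes back to the west ledge with the bard.
5. Guide goes to the east ledge with the archer and the rogue.
6. Guide goes back to the west ledge alone.
7. Guide goes to the east ledge with the bard and the dwarf.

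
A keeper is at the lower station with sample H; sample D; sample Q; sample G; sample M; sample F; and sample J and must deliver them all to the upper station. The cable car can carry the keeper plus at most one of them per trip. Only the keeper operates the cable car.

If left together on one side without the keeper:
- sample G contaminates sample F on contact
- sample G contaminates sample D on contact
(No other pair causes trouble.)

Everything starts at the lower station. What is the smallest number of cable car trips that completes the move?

Counting alone: the keeper can take at most 1 across per trip to the upper station, so moving all 7 needs at least 7 loaded trips out, with a return between consecutive ones — at least 13 crossings.
The safety rule pushes this higher. Following every safe sequence of crossings, the most of the 7 that can be at the upper station as the cable car arrives there on crossing 13 is 6 — never all 7.
So no plan with fewer than 15 crossings exists, and this one achieves 15:
1. Keeper goes to the upper station with sample G.
2. Keeper goes back to the lower station alone.
3. Keeper goes to the upper station with sample H.
4. Keeper goes back to the lower station alone.
5. Keeper goes to the upper station with sample D.
6. Keeper goes back to the lower station with sample G.
7. Keeper goes to the upper station with sample F.
8. Keeper goes back to the lower station alone.
9. Keeper goes to the upper station with sample Q.
10. Keeper goes back to the lower station alone.
11. Keeper goes to the upper station with sample M.
12. Keeper goes back to the lower station alone.
13. Keeper goes to the upper station with sample J.
14. Keeper goes back to the lower station alone.
15. Keeper goes to the upper station with sample G.

15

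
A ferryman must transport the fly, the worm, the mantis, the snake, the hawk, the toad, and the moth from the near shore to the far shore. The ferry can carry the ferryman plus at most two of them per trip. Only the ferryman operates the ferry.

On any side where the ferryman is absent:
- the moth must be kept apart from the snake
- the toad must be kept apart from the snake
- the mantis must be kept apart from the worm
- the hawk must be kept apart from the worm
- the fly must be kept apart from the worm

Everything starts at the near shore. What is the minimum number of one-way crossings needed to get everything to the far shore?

Counting alone: the ferryman can take at most 2 across per trip to the far shore, so moving all 7 needs at least 4 loaded trips out, with a return between consecutive ones — at least 7 crossings.
The safety rule pushes this higher. Following every safe sequence of crossings, the most of the 7 that can be at the far shore as the ferry arrives there on crossing 7 is 6 — never all 7.
So no plan with fewer than 9 crossings exists, and this one achieves 9:
1. Ferryman goes to the far shore with the snake and the worm.
2. Ferryman goes back to the near shore alone.
3. Ferryman goes to the far shore with the fly.
4. Ferryman goes back to the near shore with the worm.
5. Ferryman goes to the far shore with the hawk and the mantis.
6. Ferryman goes back to the near shore alone.
7. Ferryman goes to the far shore with the moth and the toad.
8. Ferryman goes back to the near shore with the snake.
9. Ferryman goes to the far shore with the snake and the worm.

9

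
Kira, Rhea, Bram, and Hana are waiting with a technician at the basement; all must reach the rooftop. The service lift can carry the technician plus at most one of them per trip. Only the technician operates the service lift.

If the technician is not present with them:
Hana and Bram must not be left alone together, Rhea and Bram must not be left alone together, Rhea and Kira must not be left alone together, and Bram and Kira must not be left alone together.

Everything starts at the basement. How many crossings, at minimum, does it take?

Whatever the first load, the items left behind include a forbidden pair without the technician. No opening move is safe, so no plan exists.

impossible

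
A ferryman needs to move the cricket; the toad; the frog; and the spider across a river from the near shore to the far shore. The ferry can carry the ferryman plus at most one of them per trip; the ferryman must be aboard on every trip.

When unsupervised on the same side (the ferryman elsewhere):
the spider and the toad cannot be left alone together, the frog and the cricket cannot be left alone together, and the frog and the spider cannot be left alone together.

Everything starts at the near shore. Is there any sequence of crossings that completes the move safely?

No

Whatever the first load, the items left behind include a forbidden pair without the ferryman. No opening move is safe, so no plan exists.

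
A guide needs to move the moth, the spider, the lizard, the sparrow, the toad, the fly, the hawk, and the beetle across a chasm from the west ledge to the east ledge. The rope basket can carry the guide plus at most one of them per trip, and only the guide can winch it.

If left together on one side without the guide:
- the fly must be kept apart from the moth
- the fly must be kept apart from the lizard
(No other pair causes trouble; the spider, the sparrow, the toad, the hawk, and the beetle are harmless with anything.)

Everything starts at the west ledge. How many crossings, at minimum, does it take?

Counting alone: the guide can take at most 1 across per trip to the east ledge, so moving all 8 needs at least 8 loaded trips out, with a return between consecutive ones — at least 15 crossings.
The safety rule pushes this higher. Following every safe sequence of crossings, the most of the 8 that can be at the east ledge as the rope basket arrives there on crossing 15 is 7 — never all 8.
So no plan with fewer than 17 crossings exists, and this one achieves 17:
1. Guide goes to the east ledge with the fly.  [the west ledge: the beetle, the hawk, the lizard, the moth, the sparrow, the spider, the toad | the east ledge: the fly]
2. Guide goes back to the west ledge alone.  [the west ledge: the beetle, the hawk, the lizard, the moth, the sparrow, the spider, the toad | the east ledge: the fly]
3. Guide goes to the east ledge with the moth.  [the west ledge: the beetle, the hawk, the lizard, the sparrow, the spider, the toad | the east ledge: the fly, the moth]
4. Guide goes back to the west ledge with the fly.  [the west ledge: the beetle, the fly, the hawk, the lizard, the sparrow, the spider, the toad | the east ledge: the moth]
5. Guide goes to the east ledge with the lizard.  [the west ledge: the beetle, the fly, the hawk, the sparrow, the spider, the toad | the east ledge: the lizard, the moth]
6. Guide goes back to the west ledge alone.  [the west ledge: the beetle, the fly, the hawk, the sparrow, the spider, the toad | the east ledge: the lizard, the moth]
7. Guide goes to the east ledge with the spider.  [the west ledge: the beetle, the fly, the hawk, the sparrow, the toad | the east ledge: the lizard, the moth, the spider]
8. Guide goes back to the west ledge alone.  [the west ledge: the beetle, the fly, the hawk, the sparrow, the toad | the east ledge: the lizard, the moth, the spider]
9. Guide goes to the east ledge with the sparrow.  [the west ledge: the beetle, the fly, the hawk, the toad | the east ledge: the lizard, the moth, the sparrow, the spider]
10. Guide goes back to the west ledge alone.  [the west ledge: the beetle, the fly, the hawk, the toad | the east ledge: the lizard, the moth, the sparrow, the spider]
11. Guide goes to the east ledge with the toad.  [the west ledge: the beetle, the fly, the hawk | the east ledge: the lizard, the moth, the sparrow, the spider, the toad]
12. Guide goes back to the west ledge alone.  [the west ledge: the beetle, the fly, the hawk | the east ledge: the lizard, the moth, the sparrow, the spider, the toad]
13. Guide goes to the east ledge with the hawk.  [the west ledge: the beetle, the fly | the east ledge: the hawk, the lizard, the moth, the sparrow, the spider, the toad]
14. Guide goes back to the west ledge alone.  [the west ledge: the beetle, the fly | the east ledge: the hawk, the lizard, the moth, the sparrow, the spider, the toad]
15. Guide goes to the east ledge with the beetle.  [the west ledge: the fly | the east ledge: the beetle, the hawk, the lizard, the moth, the sparrow, the spider, the toad]
16. Guide goes back to the west ledge alone.  [the west ledge: the fly | the east ledge: the beetle, the hawk, the lizard, the moth, the sparrow, the spider, the toad]
17. Guide goes to the east ledge with the fly.  [the west ledge: — | the east ledge: the beetle, the fly, the hawk, the lizard, the moth, the sparrow, the spider, the toad]

17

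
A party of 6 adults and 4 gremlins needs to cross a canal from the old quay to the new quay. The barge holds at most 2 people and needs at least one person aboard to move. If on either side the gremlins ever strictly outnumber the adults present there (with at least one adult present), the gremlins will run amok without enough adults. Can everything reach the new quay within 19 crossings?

Yes

Yes — this plan uses 17 crossings (≤ 19):
1. 2 gremlins → the new quay.  (the old quay: 6A 2G; the new quay: 0A 2G)
2. 1 gremlin ← the old quay.  (the old quay: 6A 3G; the new quay: 0A 1G)
3. 2 gremlins → the new quay.  (the old quay: 6A 1G; the new quay: 0A 3G)
4. 1 gremlin ← the old quay.  (the old quay: 6A 2G; the new quay: 0A 2G)
5. 2 adults → the new quay.  (the old quay: 4A 2G; the new quay: 2A 2G)
6. 1 gremlin ← the old quay.  (the old quay: 4A 3G; the new quay: 2A 1G)
7. 1 adult and 1 gremlin → the new quay.  (the old quay: 3A 2G; the new quay: 3A 2G)
8. 1 gremlin ← the old quay.  (the old quay: 3A 3G; the new quay: 3A 1G)
9. 2 gremlins → the new quay.  (the old quay: 3A 1G; the new quay: 3A 3G)
10. 1 gremlin ← the old quay.  (the old quay: 3A 2G; the new quay: 3A 2G)
11. 1 adult and 1 gremlin → the new quay.  (the old quay: 2A 1G; the new quay: 4A 3G)
12. 1 gremlin ← the old quay.  (the old quay: 2A 2G; the new quay: 4A 2G)
13. 2 gremlins → the new quay.  (the old quay: 2A 0G; the new quay: 4A 4G)
14. 1 gremlin ← the old quay.  (the old quay: 2A 1G; the new quay: 4A 3G)
15. 1 adult and 1 gremlin → the new quay.  (the old quay: 1A 0G; the new quay: 5A 4G)
16. 1 gremlin ← the old quay.  (the old quay: 1A 1G; the new quay: 5A 3G)
17. 1 adult and 1 gremlin → the new quay.  (the old quay: 0A 0G; the new quay: 6A 4G)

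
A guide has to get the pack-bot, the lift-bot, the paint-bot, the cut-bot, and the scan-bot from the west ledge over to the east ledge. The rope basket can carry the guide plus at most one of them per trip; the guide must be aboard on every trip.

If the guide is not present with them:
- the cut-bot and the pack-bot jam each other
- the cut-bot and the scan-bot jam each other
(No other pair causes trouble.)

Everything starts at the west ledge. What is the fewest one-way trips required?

11

Counting alone: the guide can take at most 1 across per trip to the east ledge, so moving all 5 needs at least 5 loaded trips out, with a return between consecutive ones — at least 9 crossings.
The safety rule pushes this higher. Following every safe sequence of crossings, the most of the 5 that can be at the east ledge as the rope basket arrives there on crossing 9 is 4 — never all 5.
So no plan with fewer than 11 crossings exists, and this one achieves 11:
1. Guide goes to the east ledge with the cut-bot.
2. Guide goes back to the west ledge alone.
3. Guide goes to the east ledge with the pack-bot.
4. Guide goes back to the west ledge with the cut-bot.
5. Guide goes to the east ledge with the scan-bot.
6. Guide goes back to the west ledge alone.
7. Guide goes to the east ledge with the lift-bot.
8. Guide goes back to the west ledge alone.
9. Guide goes to the east ledge with the paint-bot.
10. Guide goes back to the west ledge alone.
11. Guide goes to the east ledge with the cut-bot.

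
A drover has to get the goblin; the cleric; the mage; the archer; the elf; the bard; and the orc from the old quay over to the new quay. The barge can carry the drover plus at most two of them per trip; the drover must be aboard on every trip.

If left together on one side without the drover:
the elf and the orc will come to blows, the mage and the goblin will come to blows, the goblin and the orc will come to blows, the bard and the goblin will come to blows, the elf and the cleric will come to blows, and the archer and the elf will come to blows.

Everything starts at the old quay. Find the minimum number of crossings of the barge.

9

Counting alone: the drover can take at most 2 across per trip to the new quay, so moving all 7 needs at least 4 loaded trips out, with a return between consecutive ones — at least 7 crossings.
The safety rule pushes this higher. Following every safe sequence of crossings, the most of the 7 that can be at the new quay as the barge arrives there on crossing 7 is 6 — never all 7.
So no plan with fewer than 9 crossings exists, and this one achieves 9:
1. Drover goes to the new quay with the elf and the goblin.
2. Drover goes back to the old quay alone.
3. Drover goes to the new quay with the cleric.
4. Drover goes back to the old quay with the elf.
5. Drover goes to the new quay with the archer and the orc.
6. Drover goes back to the old quay with the goblin.
7. Drover goes to the new quay with the bard and the mage.
8. Drover goes back to the old quay alone.
9. Drover goes to the new quay with the elf and the goblin.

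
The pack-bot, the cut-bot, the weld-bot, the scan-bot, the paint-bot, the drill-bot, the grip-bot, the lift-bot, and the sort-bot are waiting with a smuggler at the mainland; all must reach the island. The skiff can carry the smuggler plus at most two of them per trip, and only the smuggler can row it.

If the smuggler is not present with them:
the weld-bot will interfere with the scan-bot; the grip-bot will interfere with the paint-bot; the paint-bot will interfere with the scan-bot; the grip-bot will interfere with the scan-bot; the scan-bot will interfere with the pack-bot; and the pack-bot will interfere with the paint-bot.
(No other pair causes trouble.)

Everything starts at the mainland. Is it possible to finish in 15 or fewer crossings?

Yes — this plan uses 15 crossings (≤ 15):
1. Smuggler goes to the island with the paint-bot and the scan-bot.  [the mainland: the cut-bot, the drill-bot, the grip-bot, the lift-bot, the pack-bot, the sort-bot, the weld-bot | the island: the paint-bot, the scan-bot]
2. Smuggler goes back to the mainland with the scan-bot.  [the mainland: the cut-bot, the drill-bot, the grip-bot, the lift-bot, the pack-bot, the scan-bot, the sort-bot, the weld-bot | the island: the paint-bot]
3. Smuggler goes to the island with the cut-bot and the scan-bot.  [the mainland: the drill-bot, the grip-bot, the lift-bot, the pack-bot, the sort-bot, the weld-bot | the island: the cut-bot, the paint-bot, the scan-bot]
4. Smuggler goes back to the mainland with the scan-bot.  [the mainland: the drill-bot, the grip-bot, the lift-bot, the pack-bot, the scan-bot, the sort-bot, the weld-bot | the island: the cut-bot, the paint-bot]
5. Smuggler goes to the island with the scan-bot and the weld-bot.  [the mainland: the drill-bot, the grip-bot, the lift-bot, the pack-bot, the sort-bot | the island: the cut-bot, the paint-bot, the scan-bot, the weld-bot]
6. Smuggler goes back to the mainland with the scan-bot.  [the mainland: the drill-bot, the grip-bot, the lift-bot, the pack-bot, the scan-bot, the sort-bot | the island: the cut-bot, the paint-bot, the weld-bot]
7. Smuggler goes to the island with the grip-bot and the pack-bot.  [the mainland: the drill-bot, the lift-bot, the scan-bot, the sort-bot | the island: the cut-bot, the grip-bot, the pack-bot, the paint-bot, the weld-bot]
8. Smuggler goes back to the mainland with the paint-bot.  [the mainland: the drill-bot, the lift-bot, the paint-bot, the scan-bot, the sort-bot | the island: the cut-bot, the grip-bot, the pack-bot, the weld-bot]
9. Smuggler goes to the island with the drill-bot and the scan-bot.  [the mainland: the lift-bot, the paint-bot, the sort-bot | the island: the cut-bot, the drill-bot, the grip-bot, the pack-bot, the scan-bot, the weld-bot]
10. Smuggler goes back to the mainland with the scan-bot.  [the mainland: the lift-bot, the paint-bot, the scan-bot, the sort-bot | the island: the cut-bot, the drill-bot, the grip-bot, the pack-bot, the weld-bot]
11. Smuggler goes to the island with the lift-bot and the scan-bot.  [the mainland: the paint-bot, the sort-bot | the island: the cut-bot, the drill-bot, the grip-bot, the lift-bot, the pack-bot, the scan-bot, the weld-bot]
12. Smuggler goes back to the mainland with the scan-bot.  [the mainland: the paint-bot, the scan-bot, the sort-bot | the island: the cut-bot, the drill-bot, the grip-bot, the lift-bot, the pack-bot, the weld-bot]
13. Smuggler goes to the island with the scan-bot and the sort-bot.  [the mainland: the paint-bot | the island: the cut-bot, the drill-bot, the grip-bot, the lift-bot, the pack-bot, the scan-bot, the sort-bot, the weld-bot]
14. Smuggler goes back to the mainland with the scan-bot.  [the mainland: the paint-bot, the scan-bot | the island: the cut-bot, the drill-bot, the grip-bot, the lift-bot, the pack-bot, the sort-bot, the weld-bot]
15. Smuggler goes to the island with the paint-bot and the scan-bot.  [the mainland: — | the island: the cut-bot, the drill-bot, the grip-bot, the lift-bot, the pack-bot, the paint-bot, the scan-bot, the sort-bot, the weld-bot]

Yes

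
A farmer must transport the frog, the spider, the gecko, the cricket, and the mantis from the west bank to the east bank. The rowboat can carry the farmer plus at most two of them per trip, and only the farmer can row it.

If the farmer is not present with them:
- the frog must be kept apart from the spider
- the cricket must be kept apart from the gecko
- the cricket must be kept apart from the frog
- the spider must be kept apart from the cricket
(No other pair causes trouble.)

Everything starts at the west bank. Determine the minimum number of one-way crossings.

7

Counting alone: the farmer can take at most 2 across per trip to the east bank, so moving all 5 needs at least 3 loaded trips out, with a return between consecutive ones — at least 5 crossings.
The safety rule pushes this higher. Following every safe sequence of crossings, the most of the 5 that can be at the east bank as the rowboat arrives there on crossing 5 is 4 — never all 5.
So no plan with fewer than 7 crossings exists, and this one achieves 7:
1. Farmer goes to the east bank with the cricket and the frog.
2. Farmer goes back to the west bank with the frog.
3. Farmer goes to the east bank with the frog and the gecko.
4. Farmer goes back to the west bank with the cricket.
5. Farmer goes to the east bank with the mantis and the spider.
6. Farmer goes back to the west bank with the frog.
7. Farmer goes to the east bank with the cricket and the frog.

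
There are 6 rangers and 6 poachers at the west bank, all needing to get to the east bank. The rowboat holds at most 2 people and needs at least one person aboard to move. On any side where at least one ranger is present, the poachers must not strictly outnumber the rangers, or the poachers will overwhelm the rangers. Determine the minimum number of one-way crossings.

impossible

Following every safe sequence of crossings from the start, the most of the 12 that can be at the east bank as the rowboat arrives there on crossings 1, 3, 5, 7, 9 is 2, 3, 4, 5, 6 respectively; the best ever achieved is 6 of 12.
From crossing 11 on, no configuration arises that was not already reachable earlier: only 15 distinct safe configurations (who is on which side, and where the rowboat is) can ever be reached, none of them has everyone across, and every continuation just revisits them. They are: 0 rangers + 0 poachers across (rowboat back at the start); 0 rangers + 1 poacher across (rowboat there); 0 rangers + 1 poacher across (rowboat back at the start); 0 rangers + 2 poachers across (rowboat there); 0 rangers + 2 poachers across (rowboat back at the start); 0 rangers + 3 poachers across (rowboat there); 0 rangers + 3 poachers across (rowboat back at the start); 0 rangers + 4 poachers across (rowboat there); 0 rangers + 4 poachers across (rowboat back at the start); 0 rangers + 5 poachers across (rowboat there); 0 rangers + 5 poachers across (rowboat back at the start); 0 rangers + 6 poachers across (rowboat there); 1 ranger + 1 poacher across (rowboat there); 1 ranger + 1 poacher across (rowboat back at the start); 2 rangers + 2 poachers across (rowboat there). So no valid plan exists.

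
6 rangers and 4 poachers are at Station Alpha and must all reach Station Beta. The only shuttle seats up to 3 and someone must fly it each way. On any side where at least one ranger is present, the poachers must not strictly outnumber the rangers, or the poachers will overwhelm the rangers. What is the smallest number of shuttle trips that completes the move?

Counting alone: each trip to Station Beta takes at most 3 across and each return brings at least 1 back, so after t trips out (and t−1 returns) at most 3t − (t−1) of the 10 are across; that first reaches 10 at t = 5, so at least 9 crossings are needed.
The plan below uses exactly 9 crossings, so it is optimal:
1. 2 poachers → Station Beta.  (Station Alpha: 6R 2P; Station Beta: 0R 2P)
2. 1 poacher ← Station Alpha.  (Station Alpha: 6R 3P; Station Beta: 0R 1P)
3. 3 poachers → Station Beta.  (Station Alpha: 6R 0P; Station Beta: 0R 4P)
4. 1 poacher ← Station Alpha.  (Station Alpha: 6R 1P; Station Beta: 0R 3P)
5. 3 rangers → Station Beta.  (Station Alpha: 3R 1P; Station Beta: 3R 3P)
6. 1 poacher ← Station Alpha.  (Station Alpha: 3R 2P; Station Beta: 3R 2P)
7. 1 ranger and 2 poachers → Station Beta.  (Station Alpha: 2R 0P; Station Beta: 4R 4P)
8. 1 poacher ← Station Alpha.  (Station Alpha: 2R 1P; Station Beta: 4R 3P)
9. 2 rangers and 1 poacher → Station Beta.  (Station Alpha: 0R 0P; Station Beta: 6R 4P)

9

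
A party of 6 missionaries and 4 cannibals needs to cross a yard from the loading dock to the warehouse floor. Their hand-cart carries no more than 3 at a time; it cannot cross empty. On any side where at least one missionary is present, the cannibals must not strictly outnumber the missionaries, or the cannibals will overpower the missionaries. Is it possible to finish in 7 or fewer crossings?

Counting alone: each trip to the warehouse floor takes at most 3 across and each return brings at least 1 back, so after t trips out (and t−1 returns) at most 3t − (t−1) of the 10 are across; that first reaches 10 at t = 5, so at least 9 crossings are needed.
Since 7 < 9, 7 crossings cannot be enough. (The shortest complete plan in fact takes 9:)
1. 2 cannibals → the warehouse floor.  (the loading dock: 6M 2C; the warehouse floor: 0M 2C)
2. 1 cannibal ← the loading dock.  (the loading dock: 6M 3C; the warehouse floor: 0M 1C)
3. 3 cannibals → the warehouse floor.  (the loading dock: 6M 0C; the warehouse floor: 0M 4C)
4. 1 cannibal ← the loading dock.  (the loading dock: 6M 1C; the warehouse floor: 0M 3C)
5. 3 missionaries → the warehouse floor.  (the loading dock: 3M 1C; the warehouse floor: 3M 3C)
6. 1 cannibal ← the loading dock.  (the loading dock: 3M 2C; the warehouse floor: 3M 2C)
7. 1 missionary and 2 cannibals → the warehouse floor.  (the loading dock: 2M 0C; the warehouse floor: 4M 4C)
8. 1 cannibal ← the loading dock.  (the loading dock: 2M 1C; the warehouse floor: 4M 3C)
9. 2 missionaries and 1 cannibal → the warehouse floor.  (the loading dock: 0M 0C; the warehouse floor: 6M 4C)

No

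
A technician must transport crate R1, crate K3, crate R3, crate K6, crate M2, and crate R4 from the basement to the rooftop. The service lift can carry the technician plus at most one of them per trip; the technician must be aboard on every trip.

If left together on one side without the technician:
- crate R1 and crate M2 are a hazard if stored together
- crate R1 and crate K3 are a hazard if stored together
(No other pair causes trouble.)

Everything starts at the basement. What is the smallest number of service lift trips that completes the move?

13

Counting alone: the technician can take at most 1 across per trip to the rooftop, so moving all 6 needs at least 6 loaded trips out, with a return between consecutive ones — at least 11 crossings.
The safety rule pushes this higher. Following every safe sequence of crossings, the most of the 6 that can be at the rooftop as the service lift arrives there on crossing 11 is 5 — never all 6.
So no plan with fewer than 13 crossings exists, and this one achieves 13:
1. Technician goes to the rooftop with crate R1.  [the basement: crate K3, crate K6, crate M2, crate R3, crate R4 | the rooftop: crate R1]
2. Technician goes back to the basement alone.  [the basement: crate K3, crate K6, crate M2, crate R3, crate R4 | the rooftop: crate R1]
3. Technician goes to the rooftop with crate K3.  [the basement: crate K6, crate M2, crate R3, crate R4 | the rooftop: crate K3, crate R1]
4. Technician goes back to the basement with crate R1.  [the basement: crate K6, crate M2, crate R1, crate R3, crate R4 | the rooftop: crate K3]
5. Technician goes to the rooftop with crate M2.  [the basement: crate K6, crate R1, crate R3, crate R4 | the rooftop: crate K3, crate M2]
6. Technician goes back to the basement alone.  [the basement: crate K6, crate R1, crate R3, crate R4 | the rooftop: crate K3, crate M2]
7. Technician goes to the rooftop with crate R3.  [the basement: crate K6, crate R1, crate R4 | the rooftop: crate K3, crate M2, crate R3]
8. Technician goes back to the basement alone.  [the basement: crate K6, crate R1, crate R4 | the rooftop: crate K3, crate M2, crate R3]
9. Technician goes to the rooftop with crate K6.  [the basement: crate R1, crate R4 | the rooftop: crate K3, crate K6, crate M2, crate R3]
10. Technician goes back to the basement alone.  [the basement: crate R1, crate R4 | the rooftop: crate K3, crate K6, crate M2, crate R3]
11. Technician goes to the rooftop with crate R4.  [the basement: crate R1 | the rooftop: crate K3, crate K6, crate M2, crate R3, crate R4]
12. Technician goes back to the basement alone.  [the basement: crate R1 | the rooftop: crate K3, crate K6, crate M2, crate R3, crate R4]
13. Technician goes to the rooftop with crate R1.  [the basement: — | the rooftop: crate K3, crate K6, crate M2, crate R1, crate R3, crate R4]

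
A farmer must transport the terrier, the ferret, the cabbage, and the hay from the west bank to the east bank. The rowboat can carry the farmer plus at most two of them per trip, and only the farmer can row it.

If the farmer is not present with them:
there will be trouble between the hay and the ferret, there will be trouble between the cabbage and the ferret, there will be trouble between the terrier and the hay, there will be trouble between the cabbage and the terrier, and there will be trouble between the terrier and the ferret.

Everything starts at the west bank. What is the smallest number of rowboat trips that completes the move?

5

Counting alone: the farmer can take at most 2 across per trip to the east bank, so moving all 4 needs at least 2 loaded trips out, with a return between consecutive ones — at least 3 crossings.
The safety rule pushes this higher. Following every safe sequence of crossings, the most of the 4 that can be at the east bank as the rowboat arrives there on crossing 3 is 3 — never all 4.
So no plan with fewer than 5 crossings exists, and this one achieves 5:
1. Farmer goes to the east bank with the ferret and the terrier.
2. Farmer goes back to the west bank with the terrier.
3. Farmer goes to the east bank with the cabbage and the hay.
4. Farmer goes back to the west bank with the ferret.
5. Farmer goes to the east bank with the ferret and the terrier.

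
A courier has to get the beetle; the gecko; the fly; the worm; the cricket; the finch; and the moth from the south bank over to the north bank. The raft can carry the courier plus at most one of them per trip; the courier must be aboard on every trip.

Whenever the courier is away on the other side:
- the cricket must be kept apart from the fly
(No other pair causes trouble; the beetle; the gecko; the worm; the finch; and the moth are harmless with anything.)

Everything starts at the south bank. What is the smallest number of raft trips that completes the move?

Counting alone: the courier can take at most 1 across per trip to the north bank, so moving all 7 needs at least 7 loaded trips out, with a return between consecutive ones — at least 13 crossings.
The plan below uses exactly 13 crossings, so it is optimal:
1. Courier goes to the north bank with the fly.  [the south bank: the beetle, the cricket, the finch, the gecko, the moth, the worm | the north bank: the fly]
2. Courier goes back to the south bank alone.  [the south bank: the beetle, the cricket, the finch, the gecko, the moth, the worm | the north bank: the fly]
3. Courier goes to the north bank with the beetle.  [the south bank: the cricket, the finch, the gecko, the moth, the worm | the north bank: the beetle, the fly]
4. Courier goes back to the south bank alone.  [the south bank: the cricket, the finch, the gecko, the moth, the worm | the north bank: the beetle, the fly]
5. Courier goes to the north bank with the gecko.  [the south bank: the cricket, the finch, the moth, the worm | the north bank: the beetle, the fly, the gecko]
6. Courier goes back to the south bank alone.  [the south bank: the cricket, the finch, the moth, the worm | the north bank: the beetle, the fly, the gecko]
7. Courier goes to the north bank with the worm.  [the south bank: the cricket, the finch, the moth | the north bank: the beetle, the fly, the gecko, the worm]
8. Courier goes back to the south bank alone.  [the south bank: the cricket, the finch, the moth | the north bank: the beetle, the fly, the gecko, the worm]
9. Courier goes to the north bank with the finch.  [the south bank: the cricket, the moth | the north bank: the beetle, the finch, the fly, the gecko, the worm]
10. Courier goes back to the south bank alone.  [the south bank: the cricket, the moth | the north bank: the beetle, the finch, the fly, the gecko, the worm]
11. Courier goes to the north bank with the moth.  [the south bank: the cricket | the north bank: the beetle, the finch, the fly, the gecko, the moth, the worm]
12. Courier goes back to the south bank alone.  [the south bank: the cricket | the north bank: the beetle, the finch, the fly, the gecko, the moth, the worm]
13. Courier goes to the north bank with the cricket.  [the south bank: — | the north bank: the beetle, the cricket, the finch, the fly, the gecko, the moth, the worm]

13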